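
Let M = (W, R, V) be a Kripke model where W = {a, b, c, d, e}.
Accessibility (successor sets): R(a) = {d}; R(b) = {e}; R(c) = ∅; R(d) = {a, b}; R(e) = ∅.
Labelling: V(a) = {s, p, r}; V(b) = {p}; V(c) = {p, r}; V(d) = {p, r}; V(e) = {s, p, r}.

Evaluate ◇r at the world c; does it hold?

Recall that ◇ψ holds at a world iff ψ holds at some accessible world.
At c: no accessible worlds, so ◇r is false.

No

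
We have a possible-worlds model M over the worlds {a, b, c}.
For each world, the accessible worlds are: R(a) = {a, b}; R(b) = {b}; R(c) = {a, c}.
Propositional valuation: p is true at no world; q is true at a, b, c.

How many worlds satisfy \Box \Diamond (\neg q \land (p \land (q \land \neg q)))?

Recall that \Box ψ holds at a world iff ψ holds at every accessible world, and \Diamond ψ holds iff ψ holds at some accessible world.
Let φ = \Box \Diamond (\neg q \land (p \land (q \land \neg q))). Evaluate φ at each world:
  a (successors {a, b}): φ is false.
  b (successors {b}): φ is false.
  c (successors {a, c}): φ is false.
For instance, at a:
  At a: \Box \Diamond (\neg q \land (p \land (q \land \neg q))) requires \Diamond (\neg q \land (p \land (q \land \neg q))) at every successor {a, b}.
    \Diamond (\neg q \land (p \land (q \land \neg q))) fails at a, so \Box \Diamond (\neg q \land (p \land (q \land \neg q))) is false at a.
      At a: \Diamond (\neg q \land (p \land (q \land \neg q))) requires \neg q \land (p \land (q \land \neg q)) at some successor in {a, b}.
        At a: \neg q \land (p \land (q \land \neg q)) is false.
        At b: \neg q \land (p \land (q \land \neg q)) is false.
      So \Diamond (\neg q \land (p \land (q \land \neg q))) is false at a.
Satisfying worlds: none.

0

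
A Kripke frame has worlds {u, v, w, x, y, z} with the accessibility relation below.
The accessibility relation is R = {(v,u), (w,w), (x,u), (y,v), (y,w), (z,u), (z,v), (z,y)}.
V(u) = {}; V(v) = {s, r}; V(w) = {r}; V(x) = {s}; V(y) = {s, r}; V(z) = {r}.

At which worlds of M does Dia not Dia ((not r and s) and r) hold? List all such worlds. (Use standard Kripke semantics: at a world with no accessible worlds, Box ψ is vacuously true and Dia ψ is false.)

v, w, x, y, z

Let φ = Dia not Dia ((not r and s) and r). Evaluate φ at each world:
  u (successors ∅): φ is false.
  v (successors {u}): φ is true.
  w (successors {w}): φ is true.
  x (successors {u}): φ is true.
  y (successors {v, w}): φ is true.
  z (successors {u, v, y}): φ is true.
For instance, at z:
  At z: Dia not Dia ((not r and s) and r) requires not Dia ((not r and s) and r) at some successor in {u, v, y}.
    not Dia ((not r and s) and r) holds at u, so Dia not Dia ((not r and s) and r) is true at z.
      At u: Dia ((not r and s) and r) is false, so not Dia ((not r and s) and r) is true.
Satisfying worlds: {v, w, x, y, z}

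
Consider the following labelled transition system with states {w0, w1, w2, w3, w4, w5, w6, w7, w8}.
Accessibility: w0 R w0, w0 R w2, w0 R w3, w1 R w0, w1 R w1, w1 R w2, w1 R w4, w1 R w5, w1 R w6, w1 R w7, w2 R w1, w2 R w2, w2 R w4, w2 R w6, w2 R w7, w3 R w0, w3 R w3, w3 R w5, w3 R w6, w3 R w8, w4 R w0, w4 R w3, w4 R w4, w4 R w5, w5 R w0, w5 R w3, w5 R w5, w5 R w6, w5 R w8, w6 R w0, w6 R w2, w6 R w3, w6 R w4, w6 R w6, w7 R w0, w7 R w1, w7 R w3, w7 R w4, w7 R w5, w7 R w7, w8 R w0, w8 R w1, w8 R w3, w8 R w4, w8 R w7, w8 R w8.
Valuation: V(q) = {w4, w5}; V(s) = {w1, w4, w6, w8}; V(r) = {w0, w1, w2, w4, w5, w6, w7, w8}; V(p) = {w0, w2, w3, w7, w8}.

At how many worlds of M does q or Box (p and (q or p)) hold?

Let φ = q or Box (p and (q or p)). Evaluate φ at each world:
  w0 (successors {w0, w2, w3}): φ is true.
  w1 (successors {w0, w1, w2, w4, w5, w6, w7}): φ is false.
  w2 (successors {w1, w2, w4, w6, w7}): φ is false.
  w3 (successors {w0, w3, w5, w6, w8}): φ is false.
  w4 (successors {w0, w3, w4, w5}): φ is true.
  w5 (successors {w0, w3, w5, w6, w8}): φ is true.
  w6 (successors {w0, w2, w3, w4, w6}): φ is false.
  w7 (successors {w0, w1, w3, w4, w5, w7}): φ is false.
  w8 (successors {w0, w1, w3, w4, w7, w8}): φ is false.
For instance, at w3:
  At w3: q is false, Box (p and (q or p)) is false, so q or Box (p and (q or p)) is false.
    At w3: Box (p and (q or p)) requires p and (q or p) at every successor {w0, w3, w5, w6, w8}.
      p and (q or p) fails at w5, so Box (p and (q or p)) is false at w3.
Satisfying worlds: {w0, w4, w5}

3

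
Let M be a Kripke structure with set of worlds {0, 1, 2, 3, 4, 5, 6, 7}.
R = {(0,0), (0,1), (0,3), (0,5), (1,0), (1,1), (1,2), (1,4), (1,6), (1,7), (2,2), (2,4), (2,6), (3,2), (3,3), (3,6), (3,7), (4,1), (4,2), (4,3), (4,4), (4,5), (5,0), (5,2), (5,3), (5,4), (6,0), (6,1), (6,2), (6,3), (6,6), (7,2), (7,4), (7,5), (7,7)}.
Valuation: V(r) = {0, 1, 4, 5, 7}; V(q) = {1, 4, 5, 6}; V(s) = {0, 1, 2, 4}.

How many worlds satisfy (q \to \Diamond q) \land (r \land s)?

Recall that \Diamond ψ holds at a world iff ψ holds at some accessible world.
Let φ = (q \to \Diamond q) \land (r \land s). Evaluate φ at each world:
  0 (successors {0, 1, 3, 5}): φ is true.
  1 (successors {0, 1, 2, 4, 6, 7}): φ is true.
  2 (successors {2, 4, 6}): φ is false.
  3 (successors {2, 3, 6, 7}): φ is false.
  4 (successors {1, 2, 3, 4, 5}): φ is true.
  5 (successors {0, 2, 3, 4}): φ is false.
  6 (successors {0, 1, 2, 3, 6}): φ is false.
  7 (successors {2, 4, 5, 7}): φ is false.
For instance, at 4:
  At 4: q \to \Diamond q is true, r \land s is true, so (q \to \Diamond q) \land (r \land s) is true.
    At 4: q is true, \Diamond q is true, so q \to \Diamond q is true.
      At 4: \Diamond q requires q at some successor in {1, 2, 3, 4, 5}.
        q holds at 1, so \Diamond q is true at 4.
Satisfying worlds: {0, 1, 4}

3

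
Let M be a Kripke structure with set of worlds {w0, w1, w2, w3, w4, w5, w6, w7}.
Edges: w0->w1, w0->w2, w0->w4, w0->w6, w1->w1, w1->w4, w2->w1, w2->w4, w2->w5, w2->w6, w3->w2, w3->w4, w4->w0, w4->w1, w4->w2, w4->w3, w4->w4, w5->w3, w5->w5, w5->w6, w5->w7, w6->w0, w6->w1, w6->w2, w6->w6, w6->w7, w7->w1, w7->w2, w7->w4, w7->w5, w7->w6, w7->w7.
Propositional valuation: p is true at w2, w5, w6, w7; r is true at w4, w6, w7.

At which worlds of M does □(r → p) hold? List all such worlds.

Let φ = □(r → p). Evaluate φ at each world:
  w0 (successors {w1, w2, w4, w6}): φ is false.
  w1 (successors {w1, w4}): φ is false.
  w2 (successors {w1, w4, w5, w6}): φ is false.
  w3 (successors {w2, w4}): φ is false.
  w4 (successors {w0, w1, w2, w3, w4}): φ is false.
  w5 (successors {w3, w5, w6, w7}): φ is true.
  w6 (successors {w0, w1, w2, w6, w7}): φ is true.
  w7 (successors {w1, w2, w4, w5, w6, w7}): φ is false.
For instance, at w6:
  At w6: □(r → p) requires r → p at every successor {w0, w1, w2, w6, w7}.
    At w0: r → p is true.
    At w1: r → p is true.
    At w2: r → p is true.
    At w6: r → p is true.
    At w7: r → p is true.
  So □(r → p) is true at w6.
Satisfying worlds: {w5, w6}

w5, w6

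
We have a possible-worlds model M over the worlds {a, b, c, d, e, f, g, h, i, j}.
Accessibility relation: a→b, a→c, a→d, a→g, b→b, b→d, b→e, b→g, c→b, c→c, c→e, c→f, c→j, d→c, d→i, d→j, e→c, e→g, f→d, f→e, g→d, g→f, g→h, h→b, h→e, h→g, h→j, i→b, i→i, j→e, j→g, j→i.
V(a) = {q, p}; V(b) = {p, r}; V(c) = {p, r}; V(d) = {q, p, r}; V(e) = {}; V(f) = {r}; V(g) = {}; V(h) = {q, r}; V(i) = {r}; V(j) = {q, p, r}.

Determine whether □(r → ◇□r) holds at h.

At h: □(r → ◇□r) requires r → ◇□r at every successor {b, e, g, j}.
  At b: r → ◇□r is true.
  At e: r → ◇□r is true.
  At g: r → ◇□r is true.
  At j: r → ◇□r is true.
So □(r → ◇□r) is true at h.

Yes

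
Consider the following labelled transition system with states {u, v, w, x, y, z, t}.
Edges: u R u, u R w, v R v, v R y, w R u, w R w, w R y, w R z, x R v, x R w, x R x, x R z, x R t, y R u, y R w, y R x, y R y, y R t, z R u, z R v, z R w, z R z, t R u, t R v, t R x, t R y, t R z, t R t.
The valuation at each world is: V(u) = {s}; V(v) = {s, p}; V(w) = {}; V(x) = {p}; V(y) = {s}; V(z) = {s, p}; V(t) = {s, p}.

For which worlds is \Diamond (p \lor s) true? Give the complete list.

u, v, w, x, y, z, t

Let φ = \Diamond (p \lor s). Evaluate φ at each world:
  u (successors {u, w}): φ is true.
  v (successors {v, y}): φ is true.
  w (successors {u, w, y, z}): φ is true.
  x (successors {v, w, x, z, t}): φ is true.
  y (successors {u, w, x, y, t}): φ is true.
  z (successors {u, v, w, z}): φ is true.
  t (successors {u, v, x, y, z, t}): φ is true.
For instance, at y:
  At y: \Diamond (p \lor s) requires p \lor s at some successor in {u, w, x, y, t}.
    p \lor s holds at u, so \Diamond (p \lor s) is true at y.
Satisfying worlds: {u, v, w, x, y, z, t}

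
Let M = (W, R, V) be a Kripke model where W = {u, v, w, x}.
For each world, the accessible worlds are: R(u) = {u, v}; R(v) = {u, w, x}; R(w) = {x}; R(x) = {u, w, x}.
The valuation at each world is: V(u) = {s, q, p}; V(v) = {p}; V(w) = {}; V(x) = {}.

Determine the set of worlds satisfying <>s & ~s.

v, x

Let φ = <>s & ~s. Evaluate φ at each world:
  u (successors {u, v}): φ is false.
  v (successors {u, w, x}): φ is true.
  w (successors {x}): φ is false.
  x (successors {u, w, x}): φ is true.
For instance, at u:
  At u: <>s is true, ~s is false, so <>s & ~s is false.
    At u: <>s requires s at some successor in {u, v}.
      s holds at u, so <>s is true at u.
Satisfying worlds: {v, x}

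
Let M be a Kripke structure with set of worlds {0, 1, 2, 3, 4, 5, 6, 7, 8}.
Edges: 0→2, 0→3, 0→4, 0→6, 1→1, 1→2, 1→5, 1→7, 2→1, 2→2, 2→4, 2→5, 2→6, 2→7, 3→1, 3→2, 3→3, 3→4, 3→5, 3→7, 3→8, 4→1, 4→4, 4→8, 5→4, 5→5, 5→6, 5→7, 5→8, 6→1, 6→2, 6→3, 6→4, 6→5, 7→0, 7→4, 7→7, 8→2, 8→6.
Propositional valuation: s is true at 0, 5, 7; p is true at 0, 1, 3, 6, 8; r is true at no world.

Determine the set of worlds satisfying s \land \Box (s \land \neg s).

none

Let φ = s \land \Box (s \land \neg s). Evaluate φ at each world:
  0 (successors {2, 3, 4, 6}): φ is false.
  1 (successors {1, 2, 5, 7}): φ is false.
  2 (successors {1, 2, 4, 5, 6, 7}): φ is false.
  3 (successors {1, 2, 3, 4, 5, 7, 8}): φ is false.
  4 (successors {1, 4, 8}): φ is false.
  5 (successors {4, 5, 6, 7, 8}): φ is false.
  6 (successors {1, 2, 3, 4, 5}): φ is false.
  7 (successors {0, 4, 7}): φ is false.
  8 (successors {2, 6}): φ is false.
For instance, at 2:
  At 2: s is false, \Box (s \land \neg s) is false, so s \land \Box (s \land \neg s) is false.
    At 2: \Box (s \land \neg s) requires s \land \neg s at every successor {1, 2, 4, 5, 6, 7}.
      s \land \neg s fails at 1, so \Box (s \land \neg s) is false at 2.
Satisfying worlds: none.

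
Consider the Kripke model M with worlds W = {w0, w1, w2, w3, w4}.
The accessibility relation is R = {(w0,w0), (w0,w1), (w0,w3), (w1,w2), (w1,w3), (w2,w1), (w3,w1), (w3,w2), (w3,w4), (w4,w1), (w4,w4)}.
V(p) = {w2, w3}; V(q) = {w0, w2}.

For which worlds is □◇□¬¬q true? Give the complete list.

none

Recall that □ψ holds at a world iff ψ holds at every accessible world, and ◇ψ holds iff ψ holds at some accessible world.
Let φ = □◇□¬¬q. Evaluate φ at each world:
  w0 (successors {w0, w1, w3}): φ is false.
  w1 (successors {w2, w3}): φ is false.
  w2 (successors {w1}): φ is false.
  w3 (successors {w1, w2, w4}): φ is false.
  w4 (successors {w1, w4}): φ is false.
For instance, at w1:
  At w1: □◇□¬¬q requires ◇□¬¬q at every successor {w2, w3}.
    ◇□¬¬q fails at w2, so □◇□¬¬q is false at w1.
      At w2: ◇□¬¬q requires □¬¬q at some successor in {w1}.
        At w1: □¬¬q is false.
      So ◇□¬¬q is false at w2.
Satisfying worlds: none.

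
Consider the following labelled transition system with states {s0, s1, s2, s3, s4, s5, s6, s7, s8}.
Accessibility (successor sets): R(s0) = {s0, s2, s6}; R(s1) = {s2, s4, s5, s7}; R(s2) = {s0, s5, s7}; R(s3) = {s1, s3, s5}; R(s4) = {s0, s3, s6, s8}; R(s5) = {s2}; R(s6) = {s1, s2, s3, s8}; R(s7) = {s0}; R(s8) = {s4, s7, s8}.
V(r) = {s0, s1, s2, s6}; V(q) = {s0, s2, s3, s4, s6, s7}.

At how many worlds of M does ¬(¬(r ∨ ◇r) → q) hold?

Let φ = ¬(¬(r ∨ ◇r) → q). Evaluate φ at each world:
  s0 (successors {s0, s2, s6}): φ is false.
  s1 (successors {s2, s4, s5, s7}): φ is false.
  s2 (successors {s0, s5, s7}): φ is false.
  s3 (successors {s1, s3, s5}): φ is false.
  s4 (successors {s0, s3, s6, s8}): φ is false.
  s5 (successors {s2}): φ is false.
  s6 (successors {s1, s2, s3, s8}): φ is false.
  s7 (successors {s0}): φ is false.
  s8 (successors {s4, s7, s8}): φ is true.
For instance, at s2:
  At s2: ¬(r ∨ ◇r) → q is true, so ¬(¬(r ∨ ◇r) → q) is false.
    At s2: ¬(r ∨ ◇r) is false, q is true, so ¬(r ∨ ◇r) → q is true.
      At s2: r ∨ ◇r is true, so ¬(r ∨ ◇r) is false.
Satisfying worlds: {s8}

1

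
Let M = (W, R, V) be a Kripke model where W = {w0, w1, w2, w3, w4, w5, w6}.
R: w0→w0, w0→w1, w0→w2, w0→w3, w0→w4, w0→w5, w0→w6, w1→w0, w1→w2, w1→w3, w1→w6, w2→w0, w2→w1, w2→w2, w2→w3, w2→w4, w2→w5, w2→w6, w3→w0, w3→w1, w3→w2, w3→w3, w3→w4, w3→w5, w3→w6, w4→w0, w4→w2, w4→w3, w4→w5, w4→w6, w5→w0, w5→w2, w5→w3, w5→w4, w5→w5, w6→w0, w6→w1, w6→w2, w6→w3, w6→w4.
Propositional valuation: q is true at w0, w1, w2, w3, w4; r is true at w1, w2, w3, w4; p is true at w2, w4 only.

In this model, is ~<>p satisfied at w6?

No

Recall that <>ψ holds at a world iff ψ holds at some accessible world.
At w6: <>p is true, so ~<>p is false.
  At w6: <>p requires p at some successor in {w0, w1, w2, w3, w4}.
    p holds at w2, so <>p is true at w6.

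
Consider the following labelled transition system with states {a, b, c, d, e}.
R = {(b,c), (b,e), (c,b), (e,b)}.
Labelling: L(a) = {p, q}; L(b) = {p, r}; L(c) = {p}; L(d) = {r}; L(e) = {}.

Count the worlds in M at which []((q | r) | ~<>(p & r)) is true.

4

Recall that []ψ holds at a world iff ψ holds at every accessible world, and <>ψ holds iff ψ holds at some accessible world.
Let φ = []((q | r) | ~<>(p & r)). Evaluate φ at each world:
  a (successors ∅): φ is true.
  b (successors {c, e}): φ is false.
  c (successors {b}): φ is true.
  d (successors ∅): φ is true.
  e (successors {b}): φ is true.
For instance, at e:
  At e: []((q | r) | ~<>(p & r)) requires (q | r) | ~<>(p & r) at every successor {b}.
      At b: q | r is true, ~<>(p & r) is true, so (q | r) | ~<>(p & r) is true.
  So []((q | r) | ~<>(p & r)) is true at e.
Satisfying worlds: {a, c, d, e}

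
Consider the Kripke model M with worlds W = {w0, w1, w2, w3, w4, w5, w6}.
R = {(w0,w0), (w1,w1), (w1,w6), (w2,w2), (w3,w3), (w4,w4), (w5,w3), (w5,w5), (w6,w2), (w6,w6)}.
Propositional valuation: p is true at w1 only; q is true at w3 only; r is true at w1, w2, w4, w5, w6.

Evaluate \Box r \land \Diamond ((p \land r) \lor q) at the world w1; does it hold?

At w1: \Box r is true, \Diamond ((p \land r) \lor q) is true, so \Box r \land \Diamond ((p \land r) \lor q) is true.
  At w1: \Box r requires r at every successor {w1, w6}.
    At w1: r is true.
    At w6: r is true.
  So \Box r is true at w1.
  At w1: \Diamond ((p \land r) \lor q) requires (p \land r) \lor q at some successor in {w1, w6}.
    (p \land r) \lor q holds at w1, so \Diamond ((p \land r) \lor q) is true at w1.

Yes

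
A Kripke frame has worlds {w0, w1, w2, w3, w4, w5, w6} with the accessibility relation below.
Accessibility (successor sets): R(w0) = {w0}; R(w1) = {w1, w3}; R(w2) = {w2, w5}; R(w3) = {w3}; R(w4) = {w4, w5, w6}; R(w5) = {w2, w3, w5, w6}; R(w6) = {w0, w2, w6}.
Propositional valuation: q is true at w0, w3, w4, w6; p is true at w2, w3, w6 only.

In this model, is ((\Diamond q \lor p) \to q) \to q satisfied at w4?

Yes

At w4: (\Diamond q \lor p) \to q is true, q is true, so ((\Diamond q \lor p) \to q) \to q is true.
  At w4: \Diamond q \lor p is true, q is true, so (\Diamond q \lor p) \to q is true.
    At w4: \Diamond q is true, p is false, so \Diamond q \lor p is true.
      At w4: \Diamond q requires q at some successor in {w4, w5, w6}.
        q holds at w4, so \Diamond q is true at w4.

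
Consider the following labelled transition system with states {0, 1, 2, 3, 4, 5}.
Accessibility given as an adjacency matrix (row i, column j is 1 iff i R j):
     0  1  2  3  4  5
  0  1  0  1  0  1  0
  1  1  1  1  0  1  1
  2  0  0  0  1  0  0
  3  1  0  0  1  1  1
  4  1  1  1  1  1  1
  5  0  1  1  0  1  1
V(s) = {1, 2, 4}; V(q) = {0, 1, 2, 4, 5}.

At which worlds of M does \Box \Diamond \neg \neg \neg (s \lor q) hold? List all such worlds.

Let φ = \Box \Diamond \neg \neg \neg (s \lor q). Evaluate φ at each world:
  0 (successors {0, 2, 4}): φ is false.
  1 (successors {0, 1, 2, 4, 5}): φ is false.
  2 (successors {3}): φ is true.
  3 (successors {0, 3, 4, 5}): φ is false.
  4 (successors {0, 1, 2, 3, 4, 5}): φ is false.
  5 (successors {1, 2, 4, 5}): φ is false.
For instance, at 3:
  At 3: \Box \Diamond \neg \neg \neg (s \lor q) requires \Diamond \neg \neg \neg (s \lor q) at every successor {0, 3, 4, 5}.
    \Diamond \neg \neg \neg (s \lor q) fails at 0, so \Box \Diamond \neg \neg \neg (s \lor q) is false at 3.
      At 0: \Diamond \neg \neg \neg (s \lor q) requires \neg \neg \neg (s \lor q) at some successor in {0, 2, 4}.
        At 0: \neg \neg \neg (s \lor q) is false.
        At 2: \neg \neg \neg (s \lor q) is false.
        At 4: \neg \neg \neg (s \lor q) is false.
      So \Diamond \neg \neg \neg (s \lor q) is false at 0.
Satisfying worlds: {2}

2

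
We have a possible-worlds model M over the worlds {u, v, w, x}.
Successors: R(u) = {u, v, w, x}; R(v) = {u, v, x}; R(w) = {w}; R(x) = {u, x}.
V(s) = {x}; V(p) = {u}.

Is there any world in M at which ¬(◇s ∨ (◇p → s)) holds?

No

Let φ = ¬(◇s ∨ (◇p → s)). Evaluate φ at each world:
  u (successors {u, v, w, x}): φ is false.
  v (successors {u, v, x}): φ is false.
  w (successors {w}): φ is false.
  x (successors {u, x}): φ is false.
For instance, at u:
  At u: ◇s ∨ (◇p → s) is true, so ¬(◇s ∨ (◇p → s)) is false.
    At u: ◇s is true, ◇p → s is false, so ◇s ∨ (◇p → s) is true.
      At u: ◇s requires s at some successor in {u, v, w, x}.
        s holds at x, so ◇s is true at u.
      At u: ◇p is true, s is false, so ◇p → s is false.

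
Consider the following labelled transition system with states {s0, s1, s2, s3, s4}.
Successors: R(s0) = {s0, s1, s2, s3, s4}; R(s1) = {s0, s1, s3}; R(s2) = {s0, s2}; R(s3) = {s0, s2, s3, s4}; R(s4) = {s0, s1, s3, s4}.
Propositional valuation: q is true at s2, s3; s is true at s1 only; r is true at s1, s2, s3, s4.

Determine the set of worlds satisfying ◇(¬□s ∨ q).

s0, s1, s2, s3, s4

Let φ = ◇(¬□s ∨ q). Evaluate φ at each world:
  s0 (successors {s0, s1, s2, s3, s4}): φ is true.
  s1 (successors {s0, s1, s3}): φ is true.
  s2 (successors {s0, s2}): φ is true.
  s3 (successors {s0, s2, s3, s4}): φ is true.
  s4 (successors {s0, s1, s3, s4}): φ is true.
For instance, at s3:
  At s3: ◇(¬□s ∨ q) requires ¬□s ∨ q at some successor in {s0, s2, s3, s4}.
    ¬□s ∨ q holds at s0, so ◇(¬□s ∨ q) is true at s3.
      At s0: ¬□s is true, q is false, so ¬□s ∨ q is true.
Satisfying worlds: {s0, s1, s2, s3, s4}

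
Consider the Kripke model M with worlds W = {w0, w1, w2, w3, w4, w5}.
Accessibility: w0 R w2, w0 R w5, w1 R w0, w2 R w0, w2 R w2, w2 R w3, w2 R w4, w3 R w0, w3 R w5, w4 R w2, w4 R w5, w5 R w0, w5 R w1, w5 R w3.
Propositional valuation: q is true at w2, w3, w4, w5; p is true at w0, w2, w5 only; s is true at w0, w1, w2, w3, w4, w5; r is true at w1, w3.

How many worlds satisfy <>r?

2

Let φ = <>r. Evaluate φ at each world:
  w0 (successors {w2, w5}): φ is false.
  w1 (successors {w0}): φ is false.
  w2 (successors {w0, w2, w3, w4}): φ is true.
  w3 (successors {w0, w5}): φ is false.
  w4 (successors {w2, w5}): φ is false.
  w5 (successors {w0, w1, w3}): φ is true.
For instance, at w3:
  At w3: <>r requires r at some successor in {w0, w5}.
    At w0: r is false.
    At w5: r is false.
  So <>r is false at w3.
Satisfying worlds: {w2, w5}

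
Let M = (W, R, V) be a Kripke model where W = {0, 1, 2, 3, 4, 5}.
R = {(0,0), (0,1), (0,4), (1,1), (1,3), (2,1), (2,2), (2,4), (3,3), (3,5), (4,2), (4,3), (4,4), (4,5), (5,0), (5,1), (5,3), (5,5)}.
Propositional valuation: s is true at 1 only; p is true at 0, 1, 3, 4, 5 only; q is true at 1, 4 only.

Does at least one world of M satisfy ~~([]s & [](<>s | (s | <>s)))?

No

Let φ = ~~([]s & [](<>s | (s | <>s))). Evaluate φ at each world:
  0 (successors {0, 1, 4}): φ is false.
  1 (successors {1, 3}): φ is false.
  2 (successors {1, 2, 4}): φ is false.
  3 (successors {3, 5}): φ is false.
  4 (successors {2, 3, 4, 5}): φ is false.
  5 (successors {0, 1, 3, 5}): φ is false.
For instance, at 3:
  At 3: ~([]s & [](<>s | (s | <>s))) is true, so ~~([]s & [](<>s | (s | <>s))) is false.
    At 3: []s & [](<>s | (s | <>s)) is false, so ~([]s & [](<>s | (s | <>s))) is true.
      At 3: []s is false, [](<>s | (s | <>s)) is false, so []s & [](<>s | (s | <>s)) is false.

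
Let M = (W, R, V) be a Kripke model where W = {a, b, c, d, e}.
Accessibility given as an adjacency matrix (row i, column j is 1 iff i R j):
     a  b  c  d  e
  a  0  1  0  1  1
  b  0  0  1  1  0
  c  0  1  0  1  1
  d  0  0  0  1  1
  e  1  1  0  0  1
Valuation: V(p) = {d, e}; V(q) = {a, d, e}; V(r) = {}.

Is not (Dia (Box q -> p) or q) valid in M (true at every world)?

No

Recall that Box ψ holds at a world iff ψ holds at every accessible world, and Dia ψ holds iff ψ holds at some accessible world.
Let φ = not (Dia (Box q -> p) or q). Evaluate φ at each world:
  a (successors {b, d, e}): φ is false.
  b (successors {c, d}): φ is false.
  c (successors {b, d, e}): φ is false.
  d (successors {d, e}): φ is false.
  e (successors {a, b, e}): φ is false.
Detail at a (counterexample):
  At a: Dia (Box q -> p) or q is true, so not (Dia (Box q -> p) or q) is false.
    At a: Dia (Box q -> p) is true, q is true, so Dia (Box q -> p) or q is true.
      At a: Dia (Box q -> p) requires Box q -> p at some successor in {b, d, e}.
        Box q -> p holds at b, so Dia (Box q -> p) is true at a.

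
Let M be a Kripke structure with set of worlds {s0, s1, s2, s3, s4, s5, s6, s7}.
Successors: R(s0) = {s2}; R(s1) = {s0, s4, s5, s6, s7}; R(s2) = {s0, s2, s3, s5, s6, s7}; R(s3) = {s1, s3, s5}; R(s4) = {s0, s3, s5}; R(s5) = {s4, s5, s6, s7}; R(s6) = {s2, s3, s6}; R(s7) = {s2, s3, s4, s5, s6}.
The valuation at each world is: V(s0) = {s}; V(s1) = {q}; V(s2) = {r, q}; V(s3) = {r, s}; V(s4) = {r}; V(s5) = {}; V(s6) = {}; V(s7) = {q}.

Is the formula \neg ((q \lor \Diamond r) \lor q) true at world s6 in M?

At s6: (q \lor \Diamond r) \lor q is true, so \neg ((q \lor \Diamond r) \lor q) is false.
  At s6: q \lor \Diamond r is true, q is false, so (q \lor \Diamond r) \lor q is true.
    At s6: q is false, \Diamond r is true, so q \lor \Diamond r is true.
      At s6: \Diamond r requires r at some successor in {s2, s3, s6}.
        r holds at s2, so \Diamond r is true at s6.

No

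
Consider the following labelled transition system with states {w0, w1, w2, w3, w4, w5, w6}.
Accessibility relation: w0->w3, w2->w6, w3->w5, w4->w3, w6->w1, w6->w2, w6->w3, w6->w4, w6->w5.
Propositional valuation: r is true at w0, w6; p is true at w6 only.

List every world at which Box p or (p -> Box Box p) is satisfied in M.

w0, w1, w2, w3, w4, w5

Let φ = Box p or (p -> Box Box p). Evaluate φ at each world:
  w0 (successors {w3}): φ is true.
  w1 (successors ∅): φ is true.
  w2 (successors {w6}): φ is true.
  w3 (successors {w5}): φ is true.
  w4 (successors {w3}): φ is true.
  w5 (successors ∅): φ is true.
  w6 (successors {w1, w2, w3, w4, w5}): φ is false.
For instance, at w3:
  At w3: Box p is false, p -> Box Box p is true, so Box p or (p -> Box Box p) is true.
    At w3: Box p requires p at every successor {w5}.
      p fails at w5, so Box p is false at w3.
    At w3: p is false, Box Box p is true, so p -> Box Box p is true.
      At w3: Box Box p requires Box p at every successor {w5}.
        At w5: Box p is true.
      So Box Box p is true at w3.
Satisfying worlds: {w0, w1, w2, w3, w4, w5}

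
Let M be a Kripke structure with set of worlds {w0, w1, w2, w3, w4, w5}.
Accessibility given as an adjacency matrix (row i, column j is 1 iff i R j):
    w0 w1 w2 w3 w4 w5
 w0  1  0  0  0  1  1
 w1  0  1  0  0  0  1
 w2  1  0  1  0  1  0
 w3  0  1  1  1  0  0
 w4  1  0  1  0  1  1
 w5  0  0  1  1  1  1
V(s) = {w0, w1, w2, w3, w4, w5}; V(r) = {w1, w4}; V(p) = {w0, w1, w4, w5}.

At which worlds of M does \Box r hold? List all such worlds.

Let φ = \Box r. Evaluate φ at each world:
  w0 (successors {w0, w4, w5}): φ is false.
  w1 (successors {w1, w5}): φ is false.
  w2 (successors {w0, w2, w4}): φ is false.
  w3 (successors {w1, w2, w3}): φ is false.
  w4 (successors {w0, w2, w4, w5}): φ is false.
  w5 (successors {w2, w3, w4, w5}): φ is false.
For instance, at w1:
  At w1: \Box r requires r at every successor {w1, w5}.
    r fails at w5, so \Box r is false at w1.
Satisfying worlds: none.

none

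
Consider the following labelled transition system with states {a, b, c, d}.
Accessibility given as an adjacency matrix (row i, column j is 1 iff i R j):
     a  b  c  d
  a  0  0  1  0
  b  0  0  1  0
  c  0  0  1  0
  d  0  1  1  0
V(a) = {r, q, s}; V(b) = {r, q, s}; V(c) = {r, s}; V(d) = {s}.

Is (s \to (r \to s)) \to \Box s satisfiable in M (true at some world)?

Yes

Recall that \Box ψ holds at a world iff ψ holds at every accessible world, and \Diamond ψ holds iff ψ holds at some accessible world.
Let φ = (s \to (r \to s)) \to \Box s. Evaluate φ at each world:
  a (successors {c}): φ is true.
  b (successors {c}): φ is true.
  c (successors {c}): φ is true.
  d (successors {b, c}): φ is true.
Detail at a (witness):
  At a: s \to (r \to s) is true, \Box s is true, so (s \to (r \to s)) \to \Box s is true.
    At a: \Box s requires s at every successor {c}.
      At c: s is true.
    So \Box s is true at a.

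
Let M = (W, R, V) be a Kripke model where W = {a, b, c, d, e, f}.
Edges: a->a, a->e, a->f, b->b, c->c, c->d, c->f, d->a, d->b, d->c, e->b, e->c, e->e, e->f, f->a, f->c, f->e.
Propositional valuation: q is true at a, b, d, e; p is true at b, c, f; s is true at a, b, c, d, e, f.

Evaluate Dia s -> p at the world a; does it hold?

No

At a: Dia s is true, p is false, so Dia s -> p is false.
  At a: Dia s requires s at some successor in {a, e, f}.
    s holds at a, so Dia s is true at a.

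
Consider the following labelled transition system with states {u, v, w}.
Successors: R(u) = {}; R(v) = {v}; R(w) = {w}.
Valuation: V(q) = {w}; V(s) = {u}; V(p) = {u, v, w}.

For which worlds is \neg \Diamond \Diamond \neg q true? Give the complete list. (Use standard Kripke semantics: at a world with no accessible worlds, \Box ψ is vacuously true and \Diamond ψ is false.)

Let φ = \neg \Diamond \Diamond \neg q. Evaluate φ at each world:
  u (successors ∅): φ is true.
  v (successors {v}): φ is false.
  w (successors {w}): φ is true.
For instance, at v:
  At v: \Diamond \Diamond \neg q is true, so \neg \Diamond \Diamond \neg q is false.
    At v: \Diamond \Diamond \neg q requires \Diamond \neg q at some successor in {v}.
      \Diamond \neg q holds at v, so \Diamond \Diamond \neg q is true at v.
Satisfying worlds: {u, w}

u, w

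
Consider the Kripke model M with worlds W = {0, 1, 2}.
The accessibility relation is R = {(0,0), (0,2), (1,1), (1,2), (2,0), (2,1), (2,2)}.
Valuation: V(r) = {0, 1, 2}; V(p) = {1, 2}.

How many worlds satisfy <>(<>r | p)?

Let φ = <>(<>r | p). Evaluate φ at each world:
  0 (successors {0, 2}): φ is true.
  1 (successors {1, 2}): φ is true.
  2 (successors {0, 1, 2}): φ is true.
For instance, at 1:
  At 1: <>(<>r | p) requires <>r | p at some successor in {1, 2}.
    <>r | p holds at 1, so <>(<>r | p) is true at 1.
      At 1: <>r is true, p is true, so <>r | p is true.
Satisfying worlds: {0, 1, 2}

3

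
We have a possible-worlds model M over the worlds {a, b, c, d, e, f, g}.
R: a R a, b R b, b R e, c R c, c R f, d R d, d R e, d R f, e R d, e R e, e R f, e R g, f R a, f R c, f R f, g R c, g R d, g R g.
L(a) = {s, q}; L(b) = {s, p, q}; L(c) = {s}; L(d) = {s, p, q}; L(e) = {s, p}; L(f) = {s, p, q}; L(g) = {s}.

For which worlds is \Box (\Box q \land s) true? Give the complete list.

a

Recall that \Box ψ holds at a world iff ψ holds at every accessible world, and \Diamond ψ holds iff ψ holds at some accessible world.
Let φ = \Box (\Box q \land s). Evaluate φ at each world:
  a (successors {a}): φ is true.
  b (successors {b, e}): φ is false.
  c (successors {c, f}): φ is false.
  d (successors {d, e, f}): φ is false.
  e (successors {d, e, f, g}): φ is false.
  f (successors {a, c, f}): φ is false.
  g (successors {c, d, g}): φ is false.
For instance, at b:
  At b: \Box (\Box q \land s) requires \Box q \land s at every successor {b, e}.
    \Box q \land s fails at b, so \Box (\Box q \land s) is false at b.
      At b: \Box q is false, s is true, so \Box q \land s is false.
Satisfying worlds: {a}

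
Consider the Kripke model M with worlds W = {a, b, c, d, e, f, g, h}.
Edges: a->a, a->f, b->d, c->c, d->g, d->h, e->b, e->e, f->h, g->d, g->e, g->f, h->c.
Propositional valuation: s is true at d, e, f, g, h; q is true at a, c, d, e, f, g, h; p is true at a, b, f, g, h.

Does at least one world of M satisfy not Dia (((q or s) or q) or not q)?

No

Recall that Dia ψ holds at a world iff ψ holds at some accessible world.
Let φ = not Dia (((q or s) or q) or not q). Evaluate φ at each world:
  a (successors {a, f}): φ is false.
  b (successors {d}): φ is false.
  c (successors {c}): φ is false.
  d (successors {g, h}): φ is false.
  e (successors {b, e}): φ is false.
  f (successors {h}): φ is false.
  g (successors {d, e, f}): φ is false.
  h (successors {c}): φ is false.
For instance, at e:
  At e: Dia (((q or s) or q) or not q) is true, so not Dia (((q or s) or q) or not q) is false.
    At e: Dia (((q or s) or q) or not q) requires ((q or s) or q) or not q at some successor in {b, e}.
      ((q or s) or q) or not q holds at b, so Dia (((q or s) or q) or not q) is true at e.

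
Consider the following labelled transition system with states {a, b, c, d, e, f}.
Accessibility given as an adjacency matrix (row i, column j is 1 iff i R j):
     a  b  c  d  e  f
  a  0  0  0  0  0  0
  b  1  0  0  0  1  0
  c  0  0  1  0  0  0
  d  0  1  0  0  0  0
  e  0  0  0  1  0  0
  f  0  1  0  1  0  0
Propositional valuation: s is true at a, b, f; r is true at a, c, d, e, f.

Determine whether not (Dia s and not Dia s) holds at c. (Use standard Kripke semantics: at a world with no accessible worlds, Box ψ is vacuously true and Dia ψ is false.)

At c: Dia s and not Dia s is false, so not (Dia s and not Dia s) is true.
  At c: Dia s is false, not Dia s is true, so Dia s and not Dia s is false.
    At c: Dia s requires s at some successor in {c}.
      At c: s is false.
    So Dia s is false at c.
    At c: Dia s is false, so not Dia s is true.
      At c: Dia s requires s at some successor in {c}.
        At c: s is false.
      So Dia s is false at c.

Yes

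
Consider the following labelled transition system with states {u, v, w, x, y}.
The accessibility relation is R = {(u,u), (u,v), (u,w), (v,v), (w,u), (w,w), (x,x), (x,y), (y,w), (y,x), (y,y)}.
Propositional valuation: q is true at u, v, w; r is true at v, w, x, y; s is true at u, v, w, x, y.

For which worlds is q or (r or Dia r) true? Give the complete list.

Let φ = q or (r or Dia r). Evaluate φ at each world:
  u (successors {u, v, w}): φ is true.
  v (successors {v}): φ is true.
  w (successors {u, w}): φ is true.
  x (successors {x, y}): φ is true.
  y (successors {w, x, y}): φ is true.
For instance, at x:
  At x: q is false, r or Dia r is true, so q or (r or Dia r) is true.
    At x: r is true, Dia r is true, so r or Dia r is true.
      At x: Dia r requires r at some successor in {x, y}.
        r holds at x, so Dia r is true at x.
Satisfying worlds: {u, v, w, x, y}

u, v, w, x, y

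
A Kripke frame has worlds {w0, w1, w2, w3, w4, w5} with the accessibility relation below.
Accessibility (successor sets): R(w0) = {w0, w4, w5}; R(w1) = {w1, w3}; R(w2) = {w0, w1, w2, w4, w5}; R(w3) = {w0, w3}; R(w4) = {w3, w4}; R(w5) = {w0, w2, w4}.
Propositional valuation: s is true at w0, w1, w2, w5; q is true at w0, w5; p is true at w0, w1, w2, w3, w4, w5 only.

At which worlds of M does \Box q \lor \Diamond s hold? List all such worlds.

w0, w1, w2, w3, w5

Let φ = \Box q \lor \Diamond s. Evaluate φ at each world:
  w0 (successors {w0, w4, w5}): φ is true.
  w1 (successors {w1, w3}): φ is true.
  w2 (successors {w0, w1, w2, w4, w5}): φ is true.
  w3 (successors {w0, w3}): φ is true.
  w4 (successors {w3, w4}): φ is false.
  w5 (successors {w0, w2, w4}): φ is true.
For instance, at w3:
  At w3: \Box q is false, \Diamond s is true, so \Box q \lor \Diamond s is true.
    At w3: \Box q requires q at every successor {w0, w3}.
      q fails at w3, so \Box q is false at w3.
    At w3: \Diamond s requires s at some successor in {w0, w3}.
      s holds at w0, so \Diamond s is true at w3.
Satisfying worlds: {w0, w1, w2, w3, w5}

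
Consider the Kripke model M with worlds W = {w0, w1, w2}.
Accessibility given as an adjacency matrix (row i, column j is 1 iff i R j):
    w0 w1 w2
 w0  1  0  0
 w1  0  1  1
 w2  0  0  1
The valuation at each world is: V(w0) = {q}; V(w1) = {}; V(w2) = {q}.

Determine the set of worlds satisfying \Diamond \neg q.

w1

Let φ = \Diamond \neg q. Evaluate φ at each world:
  w0 (successors {w0}): φ is false.
  w1 (successors {w1, w2}): φ is true.
  w2 (successors {w2}): φ is false.
For instance, at w0:
  At w0: \Diamond \neg q requires \neg q at some successor in {w0}.
    At w0: \neg q is false.
  So \Diamond \neg q is false at w0.
Satisfying worlds: {w1}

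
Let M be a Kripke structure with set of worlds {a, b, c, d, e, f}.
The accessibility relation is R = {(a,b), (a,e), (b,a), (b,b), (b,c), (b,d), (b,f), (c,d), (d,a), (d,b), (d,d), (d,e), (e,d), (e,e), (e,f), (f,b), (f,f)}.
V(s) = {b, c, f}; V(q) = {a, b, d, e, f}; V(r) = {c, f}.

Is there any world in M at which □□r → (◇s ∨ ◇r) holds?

Yes

Recall that □ψ holds at a world iff ψ holds at every accessible world, and ◇ψ holds iff ψ holds at some accessible world.
Let φ = □□r → (◇s ∨ ◇r). Evaluate φ at each world:
  a (successors {b, e}): φ is true.
  b (successors {a, b, c, d, f}): φ is true.
  c (successors {d}): φ is true.
  d (successors {a, b, d, e}): φ is true.
  e (successors {d, e, f}): φ is true.
  f (successors {b, f}): φ is true.
Detail at a (witness):
  At a: □□r is false, ◇s ∨ ◇r is true, so □□r → (◇s ∨ ◇r) is true.
    At a: □□r requires □r at every successor {b, e}.
      □r fails at b, so □□r is false at a.
    At a: ◇s is true, ◇r is false, so ◇s ∨ ◇r is true.
      At a: ◇s requires s at some successor in {b, e}.
        s holds at b, so ◇s is true at a.
      At a: ◇r requires r at some successor in {b, e}.
        At b: r is false.
        At e: r is false.
      So ◇r is false at a.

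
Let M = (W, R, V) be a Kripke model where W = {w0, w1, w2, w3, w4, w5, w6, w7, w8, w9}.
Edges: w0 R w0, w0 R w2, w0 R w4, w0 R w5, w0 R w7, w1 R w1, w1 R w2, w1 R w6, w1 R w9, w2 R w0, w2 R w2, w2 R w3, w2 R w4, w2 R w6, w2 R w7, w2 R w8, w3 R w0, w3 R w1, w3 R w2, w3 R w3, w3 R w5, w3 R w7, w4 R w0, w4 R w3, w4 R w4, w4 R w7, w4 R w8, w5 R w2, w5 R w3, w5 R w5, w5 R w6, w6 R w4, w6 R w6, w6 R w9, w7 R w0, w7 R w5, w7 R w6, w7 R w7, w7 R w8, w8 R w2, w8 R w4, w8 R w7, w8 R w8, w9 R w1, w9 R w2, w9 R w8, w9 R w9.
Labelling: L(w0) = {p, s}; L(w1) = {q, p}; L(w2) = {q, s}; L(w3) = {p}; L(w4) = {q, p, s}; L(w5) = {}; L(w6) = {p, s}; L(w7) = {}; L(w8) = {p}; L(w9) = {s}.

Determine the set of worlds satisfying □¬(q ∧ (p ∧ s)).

w1, w3, w5, w7, w9

Let φ = □¬(q ∧ (p ∧ s)). Evaluate φ at each world:
  w0 (successors {w0, w2, w4, w5, w7}): φ is false.
  w1 (successors {w1, w2, w6, w9}): φ is true.
  w2 (successors {w0, w2, w3, w4, w6, w7, w8}): φ is false.
  w3 (successors {w0, w1, w2, w3, w5, w7}): φ is true.
  w4 (successors {w0, w3, w4, w7, w8}): φ is false.
  w5 (successors {w2, w3, w5, w6}): φ is true.
  w6 (successors {w4, w6, w9}): φ is false.
  w7 (successors {w0, w5, w6, w7, w8}): φ is true.
  w8 (successors {w2, w4, w7, w8}): φ is false.
  w9 (successors {w1, w2, w8, w9}): φ is true.
For instance, at w2:
  At w2: □¬(q ∧ (p ∧ s)) requires ¬(q ∧ (p ∧ s)) at every successor {w0, w2, w3, w4, w6, w7, w8}.
    ¬(q ∧ (p ∧ s)) fails at w4, so □¬(q ∧ (p ∧ s)) is false at w2.
Satisfying worlds: {w1, w3, w5, w7, w9}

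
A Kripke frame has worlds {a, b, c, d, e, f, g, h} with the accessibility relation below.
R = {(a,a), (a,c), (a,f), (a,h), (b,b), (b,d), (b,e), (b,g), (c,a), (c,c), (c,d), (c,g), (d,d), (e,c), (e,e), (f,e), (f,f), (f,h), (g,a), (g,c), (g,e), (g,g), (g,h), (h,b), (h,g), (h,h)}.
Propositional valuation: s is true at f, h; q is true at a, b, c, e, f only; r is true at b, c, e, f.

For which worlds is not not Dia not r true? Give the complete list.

Let φ = not not Dia not r. Evaluate φ at each world:
  a (successors {a, c, f, h}): φ is true.
  b (successors {b, d, e, g}): φ is true.
  c (successors {a, c, d, g}): φ is true.
  d (successors {d}): φ is true.
  e (successors {c, e}): φ is false.
  f (successors {e, f, h}): φ is true.
  g (successors {a, c, e, g, h}): φ is true.
  h (successors {b, g, h}): φ is true.
For instance, at a:
  At a: not Dia not r is false, so not not Dia not r is true.
    At a: Dia not r is true, so not Dia not r is false.
      At a: Dia not r requires not r at some successor in {a, c, f, h}.
        not r holds at a, so Dia not r is true at a.
Satisfying worlds: {a, b, c, d, f, g, h}

a, b, c, d, f, g, h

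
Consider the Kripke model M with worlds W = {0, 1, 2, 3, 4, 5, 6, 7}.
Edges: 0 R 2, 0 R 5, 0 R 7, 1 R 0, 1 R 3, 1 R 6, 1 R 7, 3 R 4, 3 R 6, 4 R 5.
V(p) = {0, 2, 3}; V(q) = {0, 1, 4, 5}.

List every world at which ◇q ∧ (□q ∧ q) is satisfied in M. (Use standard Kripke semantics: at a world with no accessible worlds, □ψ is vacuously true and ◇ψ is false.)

4

Let φ = ◇q ∧ (□q ∧ q). Evaluate φ at each world:
  0 (successors {2, 5, 7}): φ is false.
  1 (successors {0, 3, 6, 7}): φ is false.
  2 (successors ∅): φ is false.
  3 (successors {4, 6}): φ is false.
  4 (successors {5}): φ is true.
  5 (successors ∅): φ is false.
  6 (successors ∅): φ is false.
  7 (successors ∅): φ is false.
For instance, at 4:
  At 4: ◇q is true, □q ∧ q is true, so ◇q ∧ (□q ∧ q) is true.
    At 4: ◇q requires q at some successor in {5}.
      q holds at 5, so ◇q is true at 4.
    At 4: □q is true, q is true, so □q ∧ q is true.
      At 4: □q requires q at every successor {5}.
        At 5: q is true.
      So □q is true at 4.
Satisfying worlds: {4}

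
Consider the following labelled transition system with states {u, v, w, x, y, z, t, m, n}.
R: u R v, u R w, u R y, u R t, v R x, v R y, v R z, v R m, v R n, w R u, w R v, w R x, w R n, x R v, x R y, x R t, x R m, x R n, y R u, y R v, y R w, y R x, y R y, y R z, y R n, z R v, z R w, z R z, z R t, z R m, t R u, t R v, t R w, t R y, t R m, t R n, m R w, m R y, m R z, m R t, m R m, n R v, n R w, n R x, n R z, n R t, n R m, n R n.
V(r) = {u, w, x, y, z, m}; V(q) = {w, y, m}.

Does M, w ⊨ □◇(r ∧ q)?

Yes

At w: □◇(r ∧ q) requires ◇(r ∧ q) at every successor {u, v, x, n}.
  At u: ◇(r ∧ q) is true.
  At v: ◇(r ∧ q) is true.
  At x: ◇(r ∧ q) is true.
  At n: ◇(r ∧ q) is true.
So □◇(r ∧ q) is true at w.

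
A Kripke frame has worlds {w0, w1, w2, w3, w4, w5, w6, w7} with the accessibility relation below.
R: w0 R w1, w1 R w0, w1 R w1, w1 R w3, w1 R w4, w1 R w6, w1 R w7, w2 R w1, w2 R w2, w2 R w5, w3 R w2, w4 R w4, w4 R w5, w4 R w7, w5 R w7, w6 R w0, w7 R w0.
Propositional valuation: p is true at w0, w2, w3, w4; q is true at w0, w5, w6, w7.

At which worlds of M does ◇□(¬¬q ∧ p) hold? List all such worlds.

Let φ = ◇□(¬¬q ∧ p). Evaluate φ at each world:
  w0 (successors {w1}): φ is false.
  w1 (successors {w0, w1, w3, w4, w6, w7}): φ is true.
  w2 (successors {w1, w2, w5}): φ is false.
  w3 (successors {w2}): φ is false.
  w4 (successors {w4, w5, w7}): φ is true.
  w5 (successors {w7}): φ is true.
  w6 (successors {w0}): φ is false.
  w7 (successors {w0}): φ is false.
For instance, at w6:
  At w6: ◇□(¬¬q ∧ p) requires □(¬¬q ∧ p) at some successor in {w0}.
    At w0: □(¬¬q ∧ p) is false.
  So ◇□(¬¬q ∧ p) is false at w6.
Satisfying worlds: {w1, w4, w5}

w1, w4, w5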